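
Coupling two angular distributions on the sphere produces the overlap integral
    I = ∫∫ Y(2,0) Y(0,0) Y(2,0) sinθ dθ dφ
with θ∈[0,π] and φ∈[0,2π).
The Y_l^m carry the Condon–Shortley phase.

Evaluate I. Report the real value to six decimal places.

m-sum 0 ✓  L=4 even ✓  2≤2≤2 ✓
Π(2lᵢ+1) = 5×1×5 = 25
triangle coeff Δ(2,0,2) = 1/5
Σ_t [0,0]: t=0:+1/4 = 1/4
(3j)²=1/5 [(2 0 2; 0 0 0)], sign=+1
(m-triple is (0,0,0) — same symbol as above.)
⇒ 4πI² = 1/1
I = (+1)√(1/1/(4π)) = 0.28209479

0.282095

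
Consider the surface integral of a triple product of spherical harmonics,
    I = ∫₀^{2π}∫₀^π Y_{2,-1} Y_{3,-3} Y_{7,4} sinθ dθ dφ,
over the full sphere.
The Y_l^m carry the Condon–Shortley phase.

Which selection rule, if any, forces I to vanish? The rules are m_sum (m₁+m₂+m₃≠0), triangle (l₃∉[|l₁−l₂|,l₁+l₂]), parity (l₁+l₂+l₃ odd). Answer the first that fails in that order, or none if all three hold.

azimuthal sum: -1 − 3 + 4 = 0  ✓
1 ≤ 7 ≤ 5 (triangle on l)  ✗
L = 2 + 3 + 7 = 12 (even)

triangle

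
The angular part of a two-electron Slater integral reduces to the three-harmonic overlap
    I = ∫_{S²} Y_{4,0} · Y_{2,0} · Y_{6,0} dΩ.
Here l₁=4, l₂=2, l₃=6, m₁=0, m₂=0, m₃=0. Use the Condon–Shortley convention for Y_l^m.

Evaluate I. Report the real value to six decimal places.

Rules hold: Σm=0, L=12 even, 2≤6≤6.
N = 9·5·13 = 585
Δ = 0!·8!·4!/13! = 1/6435
Racah Σ t=0..0: t=0:+1/2304 = 1/2304
⇒ 3j(4 2 6; 0 0 0)² = 5/143, sgn +1
(m-triple is (0,0,0) — same symbol as above.)
4πI² = N·(3j₀)²·(3jₘ)² = 1125/1573
I = +1·√(0.715194/4π) = 0.23856513

0.238565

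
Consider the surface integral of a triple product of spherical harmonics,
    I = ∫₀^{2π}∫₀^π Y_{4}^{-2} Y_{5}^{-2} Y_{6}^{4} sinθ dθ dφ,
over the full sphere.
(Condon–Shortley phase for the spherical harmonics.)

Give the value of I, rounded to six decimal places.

0.000000

l₁+l₂+l₃=15 is odd: 3j(l;000)=0 ⇒ I=0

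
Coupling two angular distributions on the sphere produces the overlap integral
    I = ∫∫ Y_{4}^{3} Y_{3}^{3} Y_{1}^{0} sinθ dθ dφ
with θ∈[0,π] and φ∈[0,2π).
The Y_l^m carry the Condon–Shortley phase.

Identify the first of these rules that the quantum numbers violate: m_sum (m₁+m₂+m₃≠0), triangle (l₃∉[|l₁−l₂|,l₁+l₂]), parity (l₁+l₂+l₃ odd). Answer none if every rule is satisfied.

azimuthal sum: 3 + 3 + 0 = 6  ✗
1 ≤ 1 ≤ 7 (triangle on l)
L = 4 + 3 + 1 = 8 (even)

m_sum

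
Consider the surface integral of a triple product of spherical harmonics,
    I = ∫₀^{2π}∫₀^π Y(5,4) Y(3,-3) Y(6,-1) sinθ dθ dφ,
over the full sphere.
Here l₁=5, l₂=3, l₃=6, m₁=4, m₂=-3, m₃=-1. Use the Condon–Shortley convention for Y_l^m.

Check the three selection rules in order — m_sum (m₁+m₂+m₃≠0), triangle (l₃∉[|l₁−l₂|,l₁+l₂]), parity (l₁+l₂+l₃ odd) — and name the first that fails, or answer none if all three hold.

none

Σmᵢ = 0  ✓
l₃∈[|l₁−l₂|,l₁+l₂]=[2,8], have l₃=6  ✓
Σlᵢ = 14 ⇒ even  ✓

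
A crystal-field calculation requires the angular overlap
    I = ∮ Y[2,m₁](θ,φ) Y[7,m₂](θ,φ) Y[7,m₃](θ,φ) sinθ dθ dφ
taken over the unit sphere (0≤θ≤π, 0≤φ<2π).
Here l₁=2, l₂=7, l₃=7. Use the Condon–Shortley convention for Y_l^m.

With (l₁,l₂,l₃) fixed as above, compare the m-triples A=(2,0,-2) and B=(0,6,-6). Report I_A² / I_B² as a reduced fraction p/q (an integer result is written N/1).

567/338

Shared (l₁,l₂,l₃)=(2,7,7): N and (l;000)² cancel in I_A²/I_B².
A: Δ = 2!·2!·12!/17! = 1/185640; Racah Σ t=0..0: t=0:+1/2419200 = 1/2419200; ⇒ 3j(2 7 7; 2 0 -2)² = 27/1105, sgn -1
B: Δ = 2!·2!·12!/17! = 1/185640; Racah Σ t=1..2: t=1:−1/479001600 t=2:+1/159667200 = 1/239500800; ⇒ 3j(2 7 7; 0 6 -6)² = 26/1785, sgn -1
I_A²/I_B² = (27/1105)/(26/1785) = 567/338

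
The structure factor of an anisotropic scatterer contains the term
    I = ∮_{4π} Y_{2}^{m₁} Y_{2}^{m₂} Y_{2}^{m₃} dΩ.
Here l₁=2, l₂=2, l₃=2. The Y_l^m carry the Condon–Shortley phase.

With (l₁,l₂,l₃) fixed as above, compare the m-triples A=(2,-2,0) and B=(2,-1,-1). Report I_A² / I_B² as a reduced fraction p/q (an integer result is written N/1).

Shared (l₁,l₂,l₃)=(2,2,2): N and (l;000)² cancel in I_A²/I_B².
A: Δ = 2!·2!·2!/7! = 1/630; Racah Σ t=0..0: t=0:+1/8 = 1/8; ⇒ 3j(2 2 2; 2 -2 0)² = 2/35, sgn +1
B: Δ = 2!·2!·2!/7! = 1/630; Racah Σ t=0..0: t=0:+1/4 = 1/4; ⇒ 3j(2 2 2; 2 -1 -1)² = 3/35, sgn -1
I_A²/I_B² = (2/35)/(3/35) = 2/3

2/3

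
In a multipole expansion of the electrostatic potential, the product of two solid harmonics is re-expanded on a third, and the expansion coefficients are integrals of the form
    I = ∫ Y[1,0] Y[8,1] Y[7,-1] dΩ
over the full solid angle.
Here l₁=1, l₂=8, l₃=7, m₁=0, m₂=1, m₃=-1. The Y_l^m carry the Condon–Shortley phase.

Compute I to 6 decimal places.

Checks pass: Σm=0; 16 even; l₃=7∈[7,9].
(2·1+1)(2·8+1)(2·7+1) = 765
Δ: 2! 0! 14! / 17! → 1/2040
sum: t=1:−1/25401600 = -1/25401600
3j²(1 8 7; 0 0 0) = Δ·Π!·Σ² = 8/255  (sign +1)
sum: t=1:−1/29030400 = -1/29030400
3j²(1 8 7; 0 1 -1) = Δ·Π!·Σ² = 21/680  (sign -1)
combine: 4πI² = 765·8/255·21/680 = 63/85
take √, sign -1: I = -0.24285994

-0.242860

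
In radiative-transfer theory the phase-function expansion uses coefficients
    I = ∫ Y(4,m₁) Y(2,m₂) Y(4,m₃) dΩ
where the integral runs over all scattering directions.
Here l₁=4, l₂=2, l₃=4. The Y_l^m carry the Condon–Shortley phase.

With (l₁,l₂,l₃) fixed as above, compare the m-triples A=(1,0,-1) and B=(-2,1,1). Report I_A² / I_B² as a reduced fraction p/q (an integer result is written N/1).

289/243

Shared (l₁,l₂,l₃)=(4,2,4): N and (l;000)² cancel in I_A²/I_B².
A: Δ = 2!·6!·2!/11! = 1/13860; Racah Σ t=0..2: t=0:+1/144 t=1:−1/48 t=2:+1/480 = -17/1440; ⇒ 3j(4 2 4; 1 0 -1)² = 289/13860, sgn +1
B: Δ = 2!·6!·2!/11! = 1/13860; Racah Σ t=1..2: t=1:−1/240 t=2:+1/96 = 1/160; ⇒ 3j(4 2 4; -2 1 1)² = 27/1540, sgn -1
I_A²/I_B² = (289/13860)/(27/1540) = 289/243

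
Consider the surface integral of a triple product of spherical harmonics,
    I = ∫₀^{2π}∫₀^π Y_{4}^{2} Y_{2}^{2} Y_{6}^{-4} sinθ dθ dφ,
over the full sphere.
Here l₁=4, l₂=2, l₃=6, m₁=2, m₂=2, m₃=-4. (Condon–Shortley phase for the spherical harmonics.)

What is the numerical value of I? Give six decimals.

Rules hold: Σm=0, L=12 even, 2≤6≤6.
N = 9·5·13 = 585
Δ = 0!·8!·4!/13! = 1/6435
Racah Σ t=0..0: t=0:+1/2304 = 1/2304
⇒ 3j(4 2 6; 0 0 0)² = 5/143, sgn +1
Racah Σ t=0..0: t=0:+1/34560 = 1/34560
⇒ 3j(4 2 6; 2 2 -4)² = 14/429, sgn +1
4πI² = N·(3j₀)²·(3jₘ)² = 1050/1573
I = +1·√(0.667514/4π) = 0.23047581

0.230476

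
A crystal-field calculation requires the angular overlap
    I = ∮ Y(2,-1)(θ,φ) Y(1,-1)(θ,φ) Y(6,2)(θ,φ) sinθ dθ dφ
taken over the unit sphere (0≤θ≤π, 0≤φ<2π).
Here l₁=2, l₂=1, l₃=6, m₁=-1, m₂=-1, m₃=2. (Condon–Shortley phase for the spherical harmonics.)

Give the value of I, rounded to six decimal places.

l₃=6 ∉ [1,3] — triangle fails ⇒ I = 0

0.000000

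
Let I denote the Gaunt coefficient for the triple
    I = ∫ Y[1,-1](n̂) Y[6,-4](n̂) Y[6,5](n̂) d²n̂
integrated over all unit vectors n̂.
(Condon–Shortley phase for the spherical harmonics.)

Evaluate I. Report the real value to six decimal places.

0.000000

l₁+l₂+l₃=13 is odd: 3j(l;000)=0 ⇒ I=0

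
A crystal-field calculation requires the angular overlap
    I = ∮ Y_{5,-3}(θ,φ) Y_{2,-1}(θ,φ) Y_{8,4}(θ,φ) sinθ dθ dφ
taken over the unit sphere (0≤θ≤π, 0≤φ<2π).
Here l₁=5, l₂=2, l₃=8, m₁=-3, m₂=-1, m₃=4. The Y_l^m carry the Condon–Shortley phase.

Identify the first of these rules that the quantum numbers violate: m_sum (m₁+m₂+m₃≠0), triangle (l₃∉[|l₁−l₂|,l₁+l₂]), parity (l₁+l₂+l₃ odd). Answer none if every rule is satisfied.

m₁+m₂+m₃ = -3 − 1 + 4 = 0  ✓
triangle: |5−2|=3 ≤ l₃=8 ≤ 5+2=7  ✗
parity: l₁+l₂+l₃ = 15 is odd

triangle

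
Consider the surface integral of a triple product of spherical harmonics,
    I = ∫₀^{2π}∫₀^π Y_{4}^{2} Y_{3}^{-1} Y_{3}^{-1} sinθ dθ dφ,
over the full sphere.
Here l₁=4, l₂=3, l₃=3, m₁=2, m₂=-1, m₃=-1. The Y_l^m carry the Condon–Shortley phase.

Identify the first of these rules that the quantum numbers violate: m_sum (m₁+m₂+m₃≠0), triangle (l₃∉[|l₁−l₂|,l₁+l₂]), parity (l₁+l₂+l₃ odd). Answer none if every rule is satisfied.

none

azimuthal sum: 2 − 1 − 1 = 0  ✓
1 ≤ 3 ≤ 7 (triangle on l)  ✓
L = 4 + 3 + 3 = 10 (even)  ✓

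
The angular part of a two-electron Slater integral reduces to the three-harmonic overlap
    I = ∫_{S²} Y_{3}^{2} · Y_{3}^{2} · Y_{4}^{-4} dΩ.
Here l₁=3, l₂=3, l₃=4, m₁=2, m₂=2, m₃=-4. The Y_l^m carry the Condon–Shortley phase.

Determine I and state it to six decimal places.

0.214561

Checks pass: Σm=0; 10 even; l₃=4∈[0,6].
(2·3+1)(2·3+1)(2·4+1) = 441
Δ: 2! 4! 4! / 11! → 1/34650
sum: t=0:+1/72 t=1:−1/16 t=2:+1/72 = -5/144
3j²(3 3 4; 0 0 0) = Δ·Π!·Σ² = 2/77  (sign -1)
sum: t=1:−1/576 = -1/576
3j²(3 3 4; 2 2 -4) = Δ·Π!·Σ² = 5/99  (sign -1)
combine: 4πI² = 441·2/77·5/99 = 70/121
take √, sign +1: I = 0.21456131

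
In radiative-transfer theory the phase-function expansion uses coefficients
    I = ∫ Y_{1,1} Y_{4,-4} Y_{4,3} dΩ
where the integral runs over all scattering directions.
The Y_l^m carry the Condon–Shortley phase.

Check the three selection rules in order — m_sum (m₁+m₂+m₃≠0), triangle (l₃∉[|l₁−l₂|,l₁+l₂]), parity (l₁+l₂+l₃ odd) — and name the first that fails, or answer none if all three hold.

Σmᵢ = 0  ✓
l₃∈[|l₁−l₂|,l₁+l₂]=[3,5], have l₃=4  ✓
Σlᵢ = 9 ⇒ odd  ✗

parity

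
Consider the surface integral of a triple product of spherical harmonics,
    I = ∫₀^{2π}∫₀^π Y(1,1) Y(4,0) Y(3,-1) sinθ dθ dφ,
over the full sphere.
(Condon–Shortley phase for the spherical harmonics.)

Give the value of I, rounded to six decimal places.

m-sum 0 ✓  L=8 even ✓  3≤3≤5 ✓
Π(2lᵢ+1) = 3×9×7 = 189
triangle coeff Δ(1,4,3) = 1/252
Σ_t [1,1]: t=1:−1/36 = -1/36
(3j)²=4/63 [(1 4 3; 0 0 0)], sign=+1
Σ_t [0,0]: t=0:+1/96 = 1/96
(3j)²=1/42 [(1 4 3; 1 0 -1)], sign=+1
⇒ 4πI² = 2/7
I = (+1)√(2/7/(4π)) = 0.15078601

0.150786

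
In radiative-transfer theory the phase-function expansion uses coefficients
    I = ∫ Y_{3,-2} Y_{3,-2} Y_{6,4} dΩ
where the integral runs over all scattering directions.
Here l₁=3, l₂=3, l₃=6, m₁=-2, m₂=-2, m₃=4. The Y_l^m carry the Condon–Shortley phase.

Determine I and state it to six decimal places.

0.266131

m-sum 0 ✓  L=12 even ✓  0≤6≤6 ✓
Π(2lᵢ+1) = 7×7×13 = 637
triangle coeff Δ(3,3,6) = 1/12012
Σ_t [0,0]: t=0:+1/1296 = 1/1296
(3j)²=100/3003 [(3 3 6; 0 0 0)], sign=+1
Σ_t [0,0]: t=0:+1/14400 = 1/14400
(3j)²=6/143 [(3 3 6; -2 -2 4)], sign=+1
⇒ 4πI² = 1400/1573
I = (+1)√(1400/1573/(4π)) = 0.26613055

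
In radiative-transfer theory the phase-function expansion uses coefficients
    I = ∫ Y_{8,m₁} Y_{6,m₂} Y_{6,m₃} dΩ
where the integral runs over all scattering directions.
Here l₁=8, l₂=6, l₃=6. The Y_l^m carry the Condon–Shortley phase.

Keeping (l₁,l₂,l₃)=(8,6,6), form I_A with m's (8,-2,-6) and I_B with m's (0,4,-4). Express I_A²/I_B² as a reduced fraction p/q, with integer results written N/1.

3146/7921

Same 8,6,6: normalisation and zero-m 3j drop out of the ratio.
A: Δ: 8! 8! 4! / 21! → 1/1309458150; sum: t=0:+1/39016857600 = 1/39016857600; 3j²(8 6 6; 8 -2 -6) = Δ·Π!·Σ² = 11/2261  (sign +1)
B: Δ: 8! 8! 4! / 21! → 1/1309458150; sum: t=6:+1/49766400 t=7:−1/152409600 t=8:+1/6502809600 = 89/6502809600; 3j²(8 6 6; 0 4 -4) = Δ·Π!·Σ² = 7921/646646  (sign +1)
I_A²/I_B² = (11/2261)/(7921/646646) = 3146/7921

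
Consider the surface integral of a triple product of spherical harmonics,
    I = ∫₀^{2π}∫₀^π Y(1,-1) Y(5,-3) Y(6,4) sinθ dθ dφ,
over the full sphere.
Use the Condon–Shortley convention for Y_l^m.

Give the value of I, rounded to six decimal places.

Checks pass: Σm=0; 12 even; l₃=6∈[4,6].
(2·1+1)(2·5+1)(2·6+1) = 429
Δ: 0! 2! 10! / 13! → 1/858
sum: t=0:+1/14400 = 1/14400
3j²(1 5 6; 0 0 0) = Δ·Π!·Σ² = 6/143  (sign +1)
sum: t=0:+1/161280 = 1/161280
3j²(1 5 6; -1 -3 4) = Δ·Π!·Σ² = 15/286  (sign +1)
combine: 4πI² = 429·6/143·15/286 = 135/143
take √, sign +1: I = 0.27409047

0.274090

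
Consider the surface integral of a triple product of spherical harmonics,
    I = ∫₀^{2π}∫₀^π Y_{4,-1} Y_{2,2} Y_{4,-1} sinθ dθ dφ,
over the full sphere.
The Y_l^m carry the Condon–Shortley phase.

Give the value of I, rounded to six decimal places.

0.200662

Checks pass: Σm=0; 10 even; l₃=4∈[2,6].
(2·4+1)(2·2+1)(2·4+1) = 405
Δ: 2! 6! 2! / 11! → 1/13860
sum: t=0:+1/192 t=1:−1/36 t=2:+1/192 = -5/288
3j²(4 2 4; 0 0 0) = Δ·Π!·Σ² = 20/693  (sign -1)
sum: t=2:+1/144 = 1/144
3j²(4 2 4; -1 2 -1) = Δ·Π!·Σ² = 10/231  (sign -1)
combine: 4πI² = 405·20/693·10/231 = 3000/5929
take √, sign +1: I = 0.20066192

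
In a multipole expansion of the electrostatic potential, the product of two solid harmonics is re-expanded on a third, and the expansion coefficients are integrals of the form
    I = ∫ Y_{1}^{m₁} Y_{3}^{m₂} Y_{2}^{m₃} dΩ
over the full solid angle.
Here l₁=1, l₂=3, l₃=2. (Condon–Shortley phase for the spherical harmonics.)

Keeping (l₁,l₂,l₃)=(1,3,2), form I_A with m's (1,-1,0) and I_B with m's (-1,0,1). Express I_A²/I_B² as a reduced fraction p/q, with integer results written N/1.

Same 1,3,2: normalisation and zero-m 3j drop out of the ratio.
A: Δ: 2! 0! 4! / 7! → 1/105; sum: t=0:+1/8 = 1/8; 3j²(1 3 2; 1 -1 0) = Δ·Π!·Σ² = 2/35  (sign +1)
B: Δ: 2! 0! 4! / 7! → 1/105; sum: t=2:+1/12 = 1/12; 3j²(1 3 2; -1 0 1) = Δ·Π!·Σ² = 1/35  (sign -1)
I_A²/I_B² = (2/35)/(1/35) = 2/1

2/1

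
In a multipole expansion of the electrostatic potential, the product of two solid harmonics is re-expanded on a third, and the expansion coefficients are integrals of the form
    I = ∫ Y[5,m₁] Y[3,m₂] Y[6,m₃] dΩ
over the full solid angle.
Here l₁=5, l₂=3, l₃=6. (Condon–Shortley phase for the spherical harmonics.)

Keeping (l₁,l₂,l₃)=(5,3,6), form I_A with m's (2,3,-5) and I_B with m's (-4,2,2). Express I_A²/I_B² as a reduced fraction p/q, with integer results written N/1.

22/15

l's match ⇒ only the (l;m) 3-j factors differ between A and B.
A: triangle coeff Δ(5,3,6) = 1/675675; Σ_t [2,2]: t=2:+1/241920 = 1/241920; (3j)²=2/91 [(5 3 6; 2 3 -5)], sign=-1
B: triangle coeff Δ(5,3,6) = 1/675675; Σ_t [1,2]: t=1:−1/967680 t=2:+1/60480 = 1/64512; (3j)²=15/1001 [(5 3 6; -4 2 2)], sign=+1
I_A²/I_B² = (2/91)/(15/1001) = 22/15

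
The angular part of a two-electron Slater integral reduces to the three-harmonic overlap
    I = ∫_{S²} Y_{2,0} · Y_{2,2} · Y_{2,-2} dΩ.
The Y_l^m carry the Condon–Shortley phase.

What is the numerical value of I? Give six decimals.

-0.180224

Checks pass: Σm=0; 6 even; l₃=2∈[0,4].
(2·2+1)(2·2+1)(2·2+1) = 125
Δ: 2! 2! 2! / 7! → 1/630
sum: t=0:+1/8 t=1:−1/1 t=2:+1/8 = -3/4
3j²(2 2 2; 0 0 0) = Δ·Π!·Σ² = 2/35  (sign -1)
sum: t=2:+1/8 = 1/8
3j²(2 2 2; 0 2 -2) = Δ·Π!·Σ² = 2/35  (sign +1)
combine: 4πI² = 125·2/35·2/35 = 20/49
take √, sign -1: I = -0.18022375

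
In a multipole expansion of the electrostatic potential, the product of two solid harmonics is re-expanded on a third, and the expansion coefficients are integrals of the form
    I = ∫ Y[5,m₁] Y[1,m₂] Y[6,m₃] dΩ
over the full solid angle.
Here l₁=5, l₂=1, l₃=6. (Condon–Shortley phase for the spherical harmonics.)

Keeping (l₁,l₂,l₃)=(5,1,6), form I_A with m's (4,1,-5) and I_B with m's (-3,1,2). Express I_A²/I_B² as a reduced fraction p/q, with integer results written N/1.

55/6

Shared (l₁,l₂,l₃)=(5,1,6): N and (l;000)² cancel in I_A²/I_B².
A: Δ = 0!·10!·2!/13! = 1/858; Racah Σ t=0..0: t=0:+1/725760 = 1/725760; ⇒ 3j(5 1 6; 4 1 -5)² = 5/78, sgn -1
B: Δ = 0!·10!·2!/13! = 1/858; Racah Σ t=0..0: t=0:+1/161280 = 1/161280; ⇒ 3j(5 1 6; -3 1 2)² = 1/143, sgn +1
I_A²/I_B² = (5/78)/(1/143) = 55/6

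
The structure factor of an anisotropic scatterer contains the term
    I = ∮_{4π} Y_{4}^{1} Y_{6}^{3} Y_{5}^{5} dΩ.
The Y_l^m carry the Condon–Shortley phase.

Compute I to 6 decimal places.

m-sum = 1 + 3 + 5 = 9 ≠ 0 ⇒ I = 0

0.000000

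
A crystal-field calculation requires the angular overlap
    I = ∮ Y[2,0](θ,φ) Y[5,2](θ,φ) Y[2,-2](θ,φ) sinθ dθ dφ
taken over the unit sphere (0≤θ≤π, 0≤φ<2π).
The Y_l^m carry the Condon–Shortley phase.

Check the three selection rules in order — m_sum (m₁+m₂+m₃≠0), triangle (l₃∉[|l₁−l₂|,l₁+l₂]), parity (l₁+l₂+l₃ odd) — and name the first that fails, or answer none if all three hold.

triangle

m₁+m₂+m₃ = 0 + 2 − 2 = 0  ✓
triangle: |2−5|=3 ≤ l₃=2 ≤ 2+5=7  ✗
parity: l₁+l₂+l₃ = 9 is odd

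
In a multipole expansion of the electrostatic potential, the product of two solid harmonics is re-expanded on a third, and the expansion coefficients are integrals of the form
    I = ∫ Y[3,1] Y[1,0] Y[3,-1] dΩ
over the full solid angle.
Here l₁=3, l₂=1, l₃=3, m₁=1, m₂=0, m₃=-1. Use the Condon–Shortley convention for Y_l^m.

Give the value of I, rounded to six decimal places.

0.000000

L=7 odd ⇒ parity kills the (l;000) factor ⇒ I = 0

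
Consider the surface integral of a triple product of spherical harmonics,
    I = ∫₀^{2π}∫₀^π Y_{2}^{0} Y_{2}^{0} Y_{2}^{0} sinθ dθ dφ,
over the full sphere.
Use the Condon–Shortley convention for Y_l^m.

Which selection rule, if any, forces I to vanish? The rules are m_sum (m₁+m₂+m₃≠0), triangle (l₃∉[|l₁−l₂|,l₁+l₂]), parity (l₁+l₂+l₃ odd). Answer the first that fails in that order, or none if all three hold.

none

m₁+m₂+m₃ = 0 + 0 + 0 = 0  ✓
triangle: |2−2|=0 ≤ l₃=2 ≤ 2+2=4  ✓
parity: l₁+l₂+l₃ = 6 is even  ✓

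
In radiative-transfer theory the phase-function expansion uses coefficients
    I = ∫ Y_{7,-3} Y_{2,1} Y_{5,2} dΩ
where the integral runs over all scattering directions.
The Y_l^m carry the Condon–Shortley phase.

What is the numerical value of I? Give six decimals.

-0.248277

Rules hold: Σm=0, L=14 even, 5≤5≤9.
N = 15·5·11 = 825
Δ = 4!·10!·0!/15! = 1/15015
Racah Σ t=2..2: t=2:+1/57600 = 1/57600
⇒ 3j(7 2 5; 0 0 0)² = 21/715, sgn -1
Racah Σ t=3..3: t=3:−1/181440 = -1/181440
⇒ 3j(7 2 5; -3 1 2)² = 32/1001, sgn +1
4πI² = N·(3j₀)²·(3jₘ)² = 1440/1859
I = -1·√(0.77461/4π) = -0.24827707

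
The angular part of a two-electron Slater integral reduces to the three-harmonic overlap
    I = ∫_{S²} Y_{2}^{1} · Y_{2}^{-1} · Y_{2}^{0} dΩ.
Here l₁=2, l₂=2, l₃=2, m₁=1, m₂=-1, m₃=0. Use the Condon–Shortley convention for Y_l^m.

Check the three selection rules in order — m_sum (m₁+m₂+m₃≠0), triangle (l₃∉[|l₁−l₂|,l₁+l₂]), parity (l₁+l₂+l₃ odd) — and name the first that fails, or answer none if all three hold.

Σmᵢ = 0  ✓
l₃∈[|l₁−l₂|,l₁+l₂]=[0,4], have l₃=2  ✓
Σlᵢ = 6 ⇒ even  ✓

none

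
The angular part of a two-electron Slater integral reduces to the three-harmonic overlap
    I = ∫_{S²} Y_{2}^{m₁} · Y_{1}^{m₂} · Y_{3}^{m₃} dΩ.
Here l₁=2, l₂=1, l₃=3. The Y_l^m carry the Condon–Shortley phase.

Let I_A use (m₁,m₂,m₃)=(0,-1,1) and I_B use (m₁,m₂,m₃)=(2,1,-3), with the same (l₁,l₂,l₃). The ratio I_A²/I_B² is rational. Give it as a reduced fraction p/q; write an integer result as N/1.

Shared (l₁,l₂,l₃)=(2,1,3): N and (l;000)² cancel in I_A²/I_B².
A: Δ = 0!·4!·2!/7! = 1/105; Racah Σ t=0..0: t=0:+1/8 = 1/8; ⇒ 3j(2 1 3; 0 -1 1)² = 2/35, sgn +1
B: Δ = 0!·4!·2!/7! = 1/105; Racah Σ t=0..0: t=0:+1/48 = 1/48; ⇒ 3j(2 1 3; 2 1 -3)² = 1/7, sgn +1
I_A²/I_B² = (2/35)/(1/7) = 2/5

2/5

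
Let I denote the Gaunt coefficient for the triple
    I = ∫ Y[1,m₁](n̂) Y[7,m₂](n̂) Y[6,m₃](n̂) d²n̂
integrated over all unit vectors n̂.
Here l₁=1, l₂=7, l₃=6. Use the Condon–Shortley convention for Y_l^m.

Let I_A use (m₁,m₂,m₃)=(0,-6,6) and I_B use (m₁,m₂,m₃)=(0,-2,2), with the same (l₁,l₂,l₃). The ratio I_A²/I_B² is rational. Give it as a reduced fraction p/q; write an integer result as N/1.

l's match ⇒ only the (l;m) 3-j factors differ between A and B.
A: triangle coeff Δ(1,7,6) = 1/1365; Σ_t [1,1]: t=1:−1/479001600 = -1/479001600; (3j)²=1/105 [(1 7 6; 0 -6 6)], sign=-1
B: triangle coeff Δ(1,7,6) = 1/1365; Σ_t [1,1]: t=1:−1/967680 = -1/967680; (3j)²=3/91 [(1 7 6; 0 -2 2)], sign=-1
I_A²/I_B² = (1/105)/(3/91) = 13/45

13/45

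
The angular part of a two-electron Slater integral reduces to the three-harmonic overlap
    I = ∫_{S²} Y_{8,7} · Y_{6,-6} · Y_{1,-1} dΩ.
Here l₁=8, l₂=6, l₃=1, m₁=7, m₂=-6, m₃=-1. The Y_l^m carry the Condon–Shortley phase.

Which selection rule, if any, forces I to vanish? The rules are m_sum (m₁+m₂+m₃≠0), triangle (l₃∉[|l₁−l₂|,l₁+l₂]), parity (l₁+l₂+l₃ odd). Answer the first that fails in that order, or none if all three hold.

m₁+m₂+m₃ = 7 − 6 − 1 = 0  ✓
triangle: |8−6|=2 ≤ l₃=1 ≤ 8+6=14  ✗
parity: l₁+l₂+l₃ = 15 is odd

triangle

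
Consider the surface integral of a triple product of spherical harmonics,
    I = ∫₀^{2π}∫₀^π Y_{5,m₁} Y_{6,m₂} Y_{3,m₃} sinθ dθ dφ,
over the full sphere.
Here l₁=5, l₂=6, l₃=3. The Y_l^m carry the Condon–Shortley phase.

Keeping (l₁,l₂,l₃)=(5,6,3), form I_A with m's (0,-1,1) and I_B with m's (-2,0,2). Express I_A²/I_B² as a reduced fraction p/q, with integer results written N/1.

Same 5,6,3: normalisation and zero-m 3j drop out of the ratio.
A: Δ: 8! 2! 4! / 15! → 1/675675; sum: t=3:−1/5760 t=4:+1/3456 t=5:−1/34560 = 1/11520; 3j²(5 6 3; 0 -1 1) = Δ·Π!·Σ² = 2/429  (sign +1)
B: Δ: 8! 2! 4! / 15! → 1/675675; sum: t=5:−1/8640 t=6:+1/34560 = -1/11520; 3j²(5 6 3; -2 0 2) = Δ·Π!·Σ² = 3/143  (sign +1)
I_A²/I_B² = (2/429)/(3/143) = 2/9

2/9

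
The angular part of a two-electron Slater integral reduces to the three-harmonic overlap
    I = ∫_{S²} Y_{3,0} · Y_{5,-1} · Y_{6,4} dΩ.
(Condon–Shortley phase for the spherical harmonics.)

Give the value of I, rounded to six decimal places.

m-sum = 0 − 1 + 4 = 3 ≠ 0 ⇒ I = 0

0.000000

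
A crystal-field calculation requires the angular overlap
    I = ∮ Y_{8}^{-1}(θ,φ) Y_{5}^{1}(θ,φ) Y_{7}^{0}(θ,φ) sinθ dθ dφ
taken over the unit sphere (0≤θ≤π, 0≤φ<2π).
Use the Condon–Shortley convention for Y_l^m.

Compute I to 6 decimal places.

-0.057627

m-sum 0 ✓  L=20 even ✓  3≤7≤13 ✓
Π(2lᵢ+1) = 17×11×15 = 2805
triangle coeff Δ(8,5,7) = 1/814773960
Σ_t [1,5]: t=1:−1/87091200 t=2:+1/4976640 t=3:−1/2073600 t=4:+1/4976640 t=5:−1/87091200 = -1/9676800
(3j)²=360/46189 [(8 5 7; 0 0 0)], sign=+1
Σ_t [2,6]: t=2:+1/34836480 t=3:−1/3732480 t=4:+1/2764800 t=5:−1/12441600 t=6:+1/522547200 = 23/522547200
(3j)²=529/277134 [(8 5 7; -1 1 0)], sign=-1
⇒ 4πI² = 476100/11408683
I = (-1)√(476100/11408683/(4π)) = -0.05762705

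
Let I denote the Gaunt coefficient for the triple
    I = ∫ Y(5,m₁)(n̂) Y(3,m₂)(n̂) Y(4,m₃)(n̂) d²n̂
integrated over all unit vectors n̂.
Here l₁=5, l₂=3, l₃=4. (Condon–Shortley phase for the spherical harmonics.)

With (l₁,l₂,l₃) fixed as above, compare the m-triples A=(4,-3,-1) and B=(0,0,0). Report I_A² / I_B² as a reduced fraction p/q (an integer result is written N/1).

63/40

Shared (l₁,l₂,l₃)=(5,3,4): N and (l;000)² cancel in I_A²/I_B².
A: Δ = 4!·6!·2!/13! = 1/180180; Racah Σ t=0..0: t=0:+1/5760 = 1/5760; ⇒ 3j(5 3 4; 4 -3 -1)² = 9/286, sgn -1
B: Δ = 4!·6!·2!/13! = 1/180180; Racah Σ t=1..3: t=1:−1/576 t=2:+1/144 t=3:−1/576 = 1/288; ⇒ 3j(5 3 4; 0 0 0)² = 20/1001, sgn +1
I_A²/I_B² = (9/286)/(20/1001) = 63/40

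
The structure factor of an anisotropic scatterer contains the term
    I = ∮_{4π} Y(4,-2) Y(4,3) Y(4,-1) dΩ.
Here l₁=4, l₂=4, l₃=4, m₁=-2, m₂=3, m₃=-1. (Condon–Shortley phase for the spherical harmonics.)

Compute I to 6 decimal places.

-0.063661

m-sum 0 ✓  L=12 even ✓  0≤4≤8 ✓
Π(2lᵢ+1) = 9×9×9 = 729
triangle coeff Δ(4,4,4) = 1/450450
Σ_t [0,4]: t=0:+1/13824 t=1:−1/216 t=2:+1/64 t=3:−1/216 t=4:+1/13824 = 5/768
(3j)²=18/1001 [(4 4 4; 0 0 0)], sign=+1
Σ_t [3,4]: t=3:−1/864 t=4:+1/576 = 1/1728
(3j)²=5/1287 [(4 4 4; -2 3 -1)], sign=-1
⇒ 4πI² = 7290/143143
I = (-1)√(7290/143143/(4π)) = -0.06366105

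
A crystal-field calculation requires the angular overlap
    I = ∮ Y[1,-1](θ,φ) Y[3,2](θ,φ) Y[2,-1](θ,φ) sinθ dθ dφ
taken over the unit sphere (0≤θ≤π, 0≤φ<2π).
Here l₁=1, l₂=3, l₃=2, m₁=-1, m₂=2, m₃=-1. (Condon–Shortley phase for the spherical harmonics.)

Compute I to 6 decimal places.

0.261169

Rules hold: Σm=0, L=6 even, 2≤2≤4.
N = 3·7·5 = 105
Δ = 2!·0!·4!/7! = 1/105
Racah Σ t=1..1: t=1:−1/4 = -1/4
⇒ 3j(1 3 2; 0 0 0)² = 3/35, sgn -1
Racah Σ t=2..2: t=2:+1/12 = 1/12
⇒ 3j(1 3 2; -1 2 -1)² = 2/21, sgn -1
4πI² = N·(3j₀)²·(3jₘ)² = 6/7
I = +1·√(0.857143/4π) = 0.26116903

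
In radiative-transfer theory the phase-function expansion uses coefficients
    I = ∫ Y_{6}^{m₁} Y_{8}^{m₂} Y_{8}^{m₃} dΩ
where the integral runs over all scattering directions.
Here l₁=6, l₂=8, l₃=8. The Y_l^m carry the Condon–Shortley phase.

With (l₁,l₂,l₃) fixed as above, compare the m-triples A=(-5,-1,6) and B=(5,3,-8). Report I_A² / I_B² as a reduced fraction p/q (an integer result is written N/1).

343/88

Shared (l₁,l₂,l₃)=(6,8,8): N and (l;000)² cancel in I_A²/I_B².
A: Δ = 6!·6!·10!/23! = 1/13742520792; Racah Σ t=5..6: t=5:−1/6967296000 t=6:+1/31352832000 = -1/8957952000; ⇒ 3j(6 8 8; -5 -1 6)² = 343/29716, sgn -1
B: Δ = 6!·6!·10!/23! = 1/13742520792; Racah Σ t=1..1: t=1:−1/313528320000 = -1/313528320000; ⇒ 3j(6 8 8; 5 3 -8)² = 22/7429, sgn -1
I_A²/I_B² = (343/29716)/(22/7429) = 343/88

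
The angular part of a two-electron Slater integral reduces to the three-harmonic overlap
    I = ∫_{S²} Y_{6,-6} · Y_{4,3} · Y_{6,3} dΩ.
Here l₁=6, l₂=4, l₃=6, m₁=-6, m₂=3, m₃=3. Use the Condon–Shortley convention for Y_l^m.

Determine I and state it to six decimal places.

Rules hold: Σm=0, L=16 even, 2≤6≤10.
N = 13·9·13 = 1521
Δ = 4!·8!·4!/17! = 1/15315300
Racah Σ t=0..4: t=0:+1/829440 t=1:−1/25920 t=2:+1/9216 t=3:−1/25920 t=4:+1/829440 = 7/207360
⇒ 3j(6 4 6; 0 0 0)² = 28/2431, sgn +1
Racah Σ t=4..4: t=4:+1/5806080 = 1/5806080
⇒ 3j(6 4 6; -6 3 3)² = 9/884, sgn -1
4πI² = N·(3j₀)²·(3jₘ)² = 567/3179
I = -1·√(0.178358/4π) = -0.11913554

-0.119136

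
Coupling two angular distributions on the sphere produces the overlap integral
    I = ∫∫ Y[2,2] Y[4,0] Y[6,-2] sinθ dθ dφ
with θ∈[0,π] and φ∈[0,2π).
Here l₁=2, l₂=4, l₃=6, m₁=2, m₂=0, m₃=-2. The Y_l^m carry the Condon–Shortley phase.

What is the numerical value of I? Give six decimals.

Rules hold: Σm=0, L=12 even, 2≤6≤6.
N = 5·9·13 = 585
Δ = 0!·4!·8!/13! = 1/6435
Racah Σ t=0..0: t=0:+1/2304 = 1/2304
⇒ 3j(2 4 6; 0 0 0)² = 5/143, sgn +1
Racah Σ t=0..0: t=0:+1/13824 = 1/13824
⇒ 3j(2 4 6; 2 0 -2)² = 14/1287, sgn +1
4πI² = N·(3j₀)²·(3jₘ)² = 350/1573
I = +1·√(0.222505/4π) = 0.13306527

0.133065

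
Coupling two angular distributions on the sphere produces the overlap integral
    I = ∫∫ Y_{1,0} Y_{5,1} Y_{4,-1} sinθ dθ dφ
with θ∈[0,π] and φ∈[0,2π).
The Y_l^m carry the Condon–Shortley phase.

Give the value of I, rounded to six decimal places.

-0.240571

m-sum 0 ✓  L=10 even ✓  4≤4≤6 ✓
Π(2lᵢ+1) = 3×11×9 = 297
triangle coeff Δ(1,5,4) = 1/495
Σ_t [1,1]: t=1:−1/576 = -1/576
(3j)²=5/99 [(1 5 4; 0 0 0)], sign=-1
Σ_t [1,1]: t=1:−1/720 = -1/720
(3j)²=8/165 [(1 5 4; 0 1 -1)], sign=+1
⇒ 4πI² = 8/11
I = (-1)√(8/11/(4π)) = -0.24057125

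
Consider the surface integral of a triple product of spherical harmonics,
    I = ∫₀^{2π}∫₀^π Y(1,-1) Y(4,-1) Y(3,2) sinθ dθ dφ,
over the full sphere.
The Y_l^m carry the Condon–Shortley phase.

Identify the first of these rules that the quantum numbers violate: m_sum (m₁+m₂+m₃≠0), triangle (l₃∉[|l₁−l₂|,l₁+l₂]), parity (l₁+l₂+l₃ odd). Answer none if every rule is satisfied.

none

azimuthal sum: -1 − 1 + 2 = 0  ✓
3 ≤ 3 ≤ 5 (triangle on l)  ✓
L = 1 + 4 + 3 = 8 (even)  ✓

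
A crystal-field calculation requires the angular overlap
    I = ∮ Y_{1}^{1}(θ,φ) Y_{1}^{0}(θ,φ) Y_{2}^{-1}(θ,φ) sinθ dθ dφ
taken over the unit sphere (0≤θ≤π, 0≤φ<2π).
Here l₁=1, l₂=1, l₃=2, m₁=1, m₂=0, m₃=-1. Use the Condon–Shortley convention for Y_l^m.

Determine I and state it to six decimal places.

-0.218510

Checks pass: Σm=0; 4 even; l₃=2∈[0,2].
(2·1+1)(2·1+1)(2·2+1) = 45
Δ: 0! 2! 2! / 5! → 1/30
sum: t=0:+1/1 = 1/1
3j²(1 1 2; 0 0 0) = Δ·Π!·Σ² = 2/15  (sign +1)
sum: t=0:+1/2 = 1/2
3j²(1 1 2; 1 0 -1) = Δ·Π!·Σ² = 1/10  (sign -1)
combine: 4πI² = 45·2/15·1/10 = 3/5
take √, sign -1: I = -0.21850969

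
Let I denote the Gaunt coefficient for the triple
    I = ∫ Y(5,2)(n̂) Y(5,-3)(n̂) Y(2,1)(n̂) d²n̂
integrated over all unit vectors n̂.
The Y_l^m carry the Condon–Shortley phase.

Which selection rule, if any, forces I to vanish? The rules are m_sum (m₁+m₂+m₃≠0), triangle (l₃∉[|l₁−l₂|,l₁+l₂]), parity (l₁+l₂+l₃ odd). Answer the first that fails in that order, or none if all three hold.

none

m₁+m₂+m₃ = 2 − 3 + 1 = 0  ✓
triangle: |5−5|=0 ≤ l₃=2 ≤ 5+5=10  ✓
parity: l₁+l₂+l₃ = 12 is even  ✓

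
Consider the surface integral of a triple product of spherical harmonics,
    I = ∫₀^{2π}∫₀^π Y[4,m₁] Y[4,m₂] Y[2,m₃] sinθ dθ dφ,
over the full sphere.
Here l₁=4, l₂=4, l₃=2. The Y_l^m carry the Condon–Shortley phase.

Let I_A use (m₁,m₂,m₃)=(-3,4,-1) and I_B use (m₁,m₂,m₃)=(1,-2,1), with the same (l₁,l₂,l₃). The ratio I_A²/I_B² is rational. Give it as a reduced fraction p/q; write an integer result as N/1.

196/81

l's match ⇒ only the (l;m) 3-j factors differ between A and B.
A: triangle coeff Δ(4,4,2) = 1/13860; Σ_t [6,6]: t=6:+1/1440 = 1/1440; (3j)²=7/165 [(4 4 2; -3 4 -1)], sign=-1
B: triangle coeff Δ(4,4,2) = 1/13860; Σ_t [1,2]: t=1:−1/240 t=2:+1/96 = 1/160; (3j)²=27/1540 [(4 4 2; 1 -2 1)], sign=-1
I_A²/I_B² = (7/165)/(27/1540) = 196/81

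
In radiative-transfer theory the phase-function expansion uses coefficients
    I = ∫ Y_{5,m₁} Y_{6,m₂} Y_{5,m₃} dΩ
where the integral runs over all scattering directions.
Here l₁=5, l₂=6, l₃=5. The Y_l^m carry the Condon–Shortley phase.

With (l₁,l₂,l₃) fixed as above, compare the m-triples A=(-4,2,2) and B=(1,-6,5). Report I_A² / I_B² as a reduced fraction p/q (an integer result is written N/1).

14/11

Shared (l₁,l₂,l₃)=(5,6,5): N and (l;000)² cancel in I_A²/I_B².
A: Δ = 6!·4!·6!/17! = 1/28588560; Racah Σ t=5..6: t=5:−1/103680 t=6:+1/207360 = -1/207360; ⇒ 3j(5 6 5; -4 2 2)² = 21/2431, sgn +1
B: Δ = 6!·4!·6!/17! = 1/28588560; Racah Σ t=0..0: t=0:+1/12441600 = 1/12441600; ⇒ 3j(5 6 5; 1 -6 5)² = 3/442, sgn +1
I_A²/I_B² = (21/2431)/(3/442) = 14/11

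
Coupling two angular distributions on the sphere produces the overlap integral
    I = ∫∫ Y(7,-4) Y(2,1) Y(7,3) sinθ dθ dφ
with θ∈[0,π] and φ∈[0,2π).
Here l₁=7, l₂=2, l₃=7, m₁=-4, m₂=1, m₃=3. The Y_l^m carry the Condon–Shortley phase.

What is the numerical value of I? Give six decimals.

Checks pass: Σm=0; 16 even; l₃=7∈[5,9].
(2·7+1)(2·2+1)(2·7+1) = 1125
Δ: 2! 12! 2! / 17! → 1/185640
sum: t=0:+1/2419200 t=1:−1/518400 t=2:+1/2419200 = -1/907200
3j²(7 2 7; 0 0 0) = Δ·Π!·Σ² = 56/3315  (sign +1)
sum: t=1:−1/14515200 t=2:+1/4354560 = 1/6220800
3j²(7 2 7; -4 1 3) = Δ·Π!·Σ² = 77/4420  (sign +1)
combine: 4πI² = 1125·56/3315·77/4420 = 16170/48841
take √, sign +1: I = 0.16231468

0.162315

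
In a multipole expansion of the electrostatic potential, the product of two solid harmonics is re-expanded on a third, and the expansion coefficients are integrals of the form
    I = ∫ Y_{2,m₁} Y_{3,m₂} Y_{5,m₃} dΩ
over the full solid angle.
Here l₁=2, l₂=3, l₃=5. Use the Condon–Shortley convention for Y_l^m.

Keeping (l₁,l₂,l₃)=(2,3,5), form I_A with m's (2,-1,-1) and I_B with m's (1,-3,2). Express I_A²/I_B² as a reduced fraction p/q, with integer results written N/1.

15/7

l's match ⇒ only the (l;m) 3-j factors differ between A and B.
A: triangle coeff Δ(2,3,5) = 1/2310; Σ_t [0,0]: t=0:+1/1152 = 1/1152; (3j)²=1/154 [(2 3 5; 2 -1 -1)], sign=+1
B: triangle coeff Δ(2,3,5) = 1/2310; Σ_t [0,0]: t=0:+1/4320 = 1/4320; (3j)²=1/330 [(2 3 5; 1 -3 2)], sign=-1
I_A²/I_B² = (1/154)/(1/330) = 15/7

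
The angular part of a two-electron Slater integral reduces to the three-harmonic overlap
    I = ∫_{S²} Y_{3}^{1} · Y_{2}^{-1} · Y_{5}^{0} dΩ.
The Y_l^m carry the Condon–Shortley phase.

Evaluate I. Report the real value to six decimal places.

0.169433

Checks pass: Σm=0; 10 even; l₃=5∈[1,5].
(2·3+1)(2·2+1)(2·5+1) = 385
Δ: 0! 6! 4! / 11! → 1/2310
sum: t=0:+1/144 = 1/144
3j²(3 2 5; 0 0 0) = Δ·Π!·Σ² = 10/231  (sign -1)
sum: t=0:+1/288 = 1/288
3j²(3 2 5; 1 -1 0) = Δ·Π!·Σ² = 5/231  (sign -1)
combine: 4πI² = 385·10/231·5/231 = 250/693
take √, sign +1: I = 0.16943318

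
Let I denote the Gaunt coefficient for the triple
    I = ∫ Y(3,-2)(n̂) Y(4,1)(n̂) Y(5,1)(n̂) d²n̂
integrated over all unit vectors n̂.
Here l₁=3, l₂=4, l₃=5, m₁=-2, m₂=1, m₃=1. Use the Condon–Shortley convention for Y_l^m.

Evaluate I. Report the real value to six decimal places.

0.138239

Rules hold: Σm=0, L=12 even, 1≤5≤7.
N = 7·9·11 = 693
Δ = 2!·4!·6!/13! = 1/180180
Racah Σ t=0..2: t=0:+1/576 t=1:−1/144 t=2:+1/576 = -1/288
⇒ 3j(3 4 5; 0 0 0)² = 20/1001, sgn +1
Racah Σ t=1..2: t=1:−1/1152 t=2:+1/432 = 5/3456
⇒ 3j(3 4 5; -2 1 1)² = 625/36036, sgn +1
4πI² = N·(3j₀)²·(3jₘ)² = 3125/13013
I = +1·√(0.240144/4π) = 0.13823925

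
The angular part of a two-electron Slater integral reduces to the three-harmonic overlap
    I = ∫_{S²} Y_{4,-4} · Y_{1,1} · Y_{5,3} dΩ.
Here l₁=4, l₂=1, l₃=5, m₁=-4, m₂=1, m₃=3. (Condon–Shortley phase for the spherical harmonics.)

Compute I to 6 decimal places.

-0.049106

Rules hold: Σm=0, L=10 even, 3≤5≤5.
N = 9·3·11 = 297
Δ = 0!·8!·2!/11! = 1/495
Racah Σ t=0..0: t=0:+1/576 = 1/576
⇒ 3j(4 1 5; 0 0 0)² = 5/99, sgn -1
Racah Σ t=0..0: t=0:+1/80640 = 1/80640
⇒ 3j(4 1 5; -4 1 3)² = 1/495, sgn +1
4πI² = N·(3j₀)²·(3jₘ)² = 1/33
I = -1·√(0.030303/4π) = -0.04910640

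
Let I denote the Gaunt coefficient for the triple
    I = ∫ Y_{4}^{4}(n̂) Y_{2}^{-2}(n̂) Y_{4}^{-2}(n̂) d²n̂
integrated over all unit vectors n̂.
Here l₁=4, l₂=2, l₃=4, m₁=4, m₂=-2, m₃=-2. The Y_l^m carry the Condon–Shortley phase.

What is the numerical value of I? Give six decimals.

-0.106180

m-sum 0 ✓  L=10 even ✓  2≤4≤6 ✓
Π(2lᵢ+1) = 9×5×9 = 405
triangle coeff Δ(4,2,4) = 1/13860
Σ_t [0,2]: t=0:+1/192 t=1:−1/36 t=2:+1/192 = -5/288
(3j)²=20/693 [(4 2 4; 0 0 0)], sign=-1
Σ_t [0,0]: t=0:+1/2880 = 1/2880
(3j)²=2/165 [(4 2 4; 4 -2 -2)], sign=+1
⇒ 4πI² = 120/847
I = (-1)√(120/847/(4π)) = -0.10618031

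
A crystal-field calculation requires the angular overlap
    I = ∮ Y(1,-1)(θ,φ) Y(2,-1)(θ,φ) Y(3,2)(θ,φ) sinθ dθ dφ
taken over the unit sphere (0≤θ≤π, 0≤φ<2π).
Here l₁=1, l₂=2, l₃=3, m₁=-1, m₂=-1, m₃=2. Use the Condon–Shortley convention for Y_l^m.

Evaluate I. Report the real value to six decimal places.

Rules hold: Σm=0, L=6 even, 1≤3≤3.
N = 3·5·7 = 105
Δ = 0!·2!·4!/7! = 1/105
Racah Σ t=0..0: t=0:+1/4 = 1/4
⇒ 3j(1 2 3; 0 0 0)² = 3/35, sgn -1
Racah Σ t=0..0: t=0:+1/12 = 1/12
⇒ 3j(1 2 3; -1 -1 2)² = 2/21, sgn -1
4πI² = N·(3j₀)²·(3jₘ)² = 6/7
I = +1·√(0.857143/4π) = 0.26116903

0.261169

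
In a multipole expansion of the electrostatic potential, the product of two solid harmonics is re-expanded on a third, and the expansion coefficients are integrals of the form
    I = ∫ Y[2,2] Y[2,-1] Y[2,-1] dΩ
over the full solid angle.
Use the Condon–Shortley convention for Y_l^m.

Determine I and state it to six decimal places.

Checks pass: Σm=0; 6 even; l₃=2∈[0,4].
(2·2+1)(2·2+1)(2·2+1) = 125
Δ: 2! 2! 2! / 7! → 1/630
sum: t=0:+1/8 t=1:−1/1 t=2:+1/8 = -3/4
3j²(2 2 2; 0 0 0) = Δ·Π!·Σ² = 2/35  (sign -1)
sum: t=0:+1/4 = 1/4
3j²(2 2 2; 2 -1 -1) = Δ·Π!·Σ² = 3/35  (sign -1)
combine: 4πI² = 125·2/35·3/35 = 30/49
take √, sign +1: I = 0.22072812

0.220728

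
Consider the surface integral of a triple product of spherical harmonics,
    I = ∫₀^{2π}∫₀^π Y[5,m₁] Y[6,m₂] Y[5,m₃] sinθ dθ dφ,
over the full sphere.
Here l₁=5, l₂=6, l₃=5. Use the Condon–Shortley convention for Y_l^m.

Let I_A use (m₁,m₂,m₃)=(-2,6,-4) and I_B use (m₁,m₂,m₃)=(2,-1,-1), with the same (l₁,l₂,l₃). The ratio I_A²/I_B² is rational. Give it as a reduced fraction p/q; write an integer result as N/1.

l's match ⇒ only the (l;m) 3-j factors differ between A and B.
A: triangle coeff Δ(5,6,5) = 1/28588560; Σ_t [6,6]: t=6:+1/3110400 = 1/3110400; (3j)²=21/1105 [(5 6 5; -2 6 -4)], sign=-1
B: triangle coeff Δ(5,6,5) = 1/28588560; Σ_t [0,3]: t=0:+1/518400 t=1:−1/23040 t=2:+1/10368 t=3:−1/41472 = 1/32400; (3j)²=128/12155 [(5 6 5; 2 -1 -1)], sign=+1
I_A²/I_B² = (21/1105)/(128/12155) = 231/128

231/128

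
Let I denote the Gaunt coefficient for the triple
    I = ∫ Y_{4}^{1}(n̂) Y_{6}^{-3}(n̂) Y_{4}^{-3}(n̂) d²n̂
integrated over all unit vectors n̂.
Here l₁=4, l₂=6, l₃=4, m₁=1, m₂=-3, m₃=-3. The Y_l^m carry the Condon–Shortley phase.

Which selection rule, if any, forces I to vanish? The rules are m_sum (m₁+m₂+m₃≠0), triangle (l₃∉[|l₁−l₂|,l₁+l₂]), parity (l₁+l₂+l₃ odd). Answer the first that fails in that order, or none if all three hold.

m_sum

m₁+m₂+m₃ = 1 − 3 − 3 = -5  ✗
triangle: |4−6|=2 ≤ l₃=4 ≤ 4+6=10
parity: l₁+l₂+l₃ = 14 is even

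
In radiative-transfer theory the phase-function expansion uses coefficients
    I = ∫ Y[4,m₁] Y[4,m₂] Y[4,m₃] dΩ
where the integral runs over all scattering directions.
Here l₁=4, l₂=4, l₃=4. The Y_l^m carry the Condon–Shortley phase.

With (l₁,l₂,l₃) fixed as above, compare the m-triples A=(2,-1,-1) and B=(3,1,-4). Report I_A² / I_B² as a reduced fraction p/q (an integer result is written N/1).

Shared (l₁,l₂,l₃)=(4,4,4): N and (l;000)² cancel in I_A²/I_B².
A: Δ = 4!·4!·4!/13! = 1/450450; Racah Σ t=0..2: t=0:+1/576 t=1:−1/144 t=2:+1/576 = -1/288; ⇒ 3j(4 4 4; 2 -1 -1)² = 20/1001, sgn +1
B: Δ = 4!·4!·4!/13! = 1/450450; Racah Σ t=1..1: t=1:−1/3456 = -1/3456; ⇒ 3j(4 4 4; 3 1 -4)² = 35/1287, sgn -1
I_A²/I_B² = (20/1001)/(35/1287) = 36/49

36/49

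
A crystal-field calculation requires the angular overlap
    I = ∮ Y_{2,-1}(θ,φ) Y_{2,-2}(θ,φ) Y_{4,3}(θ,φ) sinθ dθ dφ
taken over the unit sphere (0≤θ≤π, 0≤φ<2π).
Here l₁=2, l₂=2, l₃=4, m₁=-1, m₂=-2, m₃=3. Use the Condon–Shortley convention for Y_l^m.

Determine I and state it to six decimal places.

-0.238414

Checks pass: Σm=0; 8 even; l₃=4∈[0,4].
(2·2+1)(2·2+1)(2·4+1) = 225
Δ: 0! 4! 4! / 9! → 1/630
sum: t=0:+1/16 = 1/16
3j²(2 2 4; 0 0 0) = Δ·Π!·Σ² = 2/35  (sign +1)
sum: t=0:+1/144 = 1/144
3j²(2 2 4; -1 -2 3) = Δ·Π!·Σ² = 1/18  (sign -1)
combine: 4πI² = 225·2/35·1/18 = 5/7
take √, sign -1: I = -0.23841361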